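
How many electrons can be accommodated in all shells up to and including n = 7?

280

Total orbitals = 1² + 2² + 3² + 4² + 5² + 6² + 7² = 140. Doubling for spin gives 280 electrons.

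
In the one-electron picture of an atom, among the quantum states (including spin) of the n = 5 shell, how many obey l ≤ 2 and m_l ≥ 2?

2

For n = 5, l ranges over 0 … 4.
Orbitals with l ≤ 2 and m_l ≥ 2, by l: l=2 → 1.
Orbitals: 1. Each orbital carries two spin states, so 1 × 2 = 2 states.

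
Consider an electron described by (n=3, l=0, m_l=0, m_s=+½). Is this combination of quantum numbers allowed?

n = 3 is a positive integer. l = 0 satisfies 0 ≤ l ≤ n−1 = 2. m_l = 0 lies in the range −l … +l (here 0). m_s = +1/2 is one of ±1/2.
All four constraints are satisfied.

Valid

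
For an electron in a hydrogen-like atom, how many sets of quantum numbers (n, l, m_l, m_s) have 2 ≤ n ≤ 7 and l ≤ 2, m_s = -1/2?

For each n in the range, tally the orbitals obeying l ≤ 2:
n=2 → 4; n=3 → 9; n=4 → 9; n=5 → 9; n=6 → 9; n=7 → 9.
Orbitals: 4 + 9 + 9 + 9 + 9 + 9 = 49. With m_s fixed to -1/2 there is one state per orbital, so 49 states.

49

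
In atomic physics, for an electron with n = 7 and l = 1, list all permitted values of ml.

-1, 0, 1

ml takes every integer from −l to +l. With l = 1 that gives the 3 values -1, 0, 1.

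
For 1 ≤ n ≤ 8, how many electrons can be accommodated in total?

408

Total orbitals = 1² + 2² + 3² + 4² + 5² + 6² + 7² + 8² = 204. Doubling for spin gives 408 electrons.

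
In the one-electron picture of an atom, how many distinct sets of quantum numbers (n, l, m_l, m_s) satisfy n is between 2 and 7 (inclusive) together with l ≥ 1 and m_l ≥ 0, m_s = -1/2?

77

Treat each shell separately and count matching orbitals:
n=2 → 2; n=3 → 5; n=4 → 9; n=5 → 14; n=6 → 20; n=7 → 27.
Orbitals: 2 + 5 + 9 + 14 + 20 + 27 = 77. With m_s fixed to -1/2 there is one state per orbital, so 77 states.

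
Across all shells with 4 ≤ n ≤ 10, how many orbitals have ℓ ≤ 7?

318

Count contributing orbitals for each principal shell:
n=4 → 16; n=5 → 25; n=6 → 36; n=7 → 49; n=8 → 64; n=9 → 64; n=10 → 64.
Total orbitals: 16 + 25 + 36 + 49 + 64 + 64 + 64 = 318.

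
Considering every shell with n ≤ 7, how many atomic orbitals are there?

140

Total orbitals = 1² + 2² + 3² + 4² + 5² + 6² + 7² = 140.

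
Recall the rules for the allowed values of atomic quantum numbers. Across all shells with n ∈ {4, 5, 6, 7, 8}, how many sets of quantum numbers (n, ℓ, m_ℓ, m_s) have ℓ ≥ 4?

220

Count contributing orbitals for each principal shell:
n=5 → 9; n=6 → 20; n=7 → 33; n=8 → 48.
Orbitals: 9 + 20 + 33 + 48 = 110. Including both spin states (m_s = ±1/2) gives 2 × 110 = 220 states.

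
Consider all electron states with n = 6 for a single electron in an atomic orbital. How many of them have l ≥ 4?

40

Go through l = 0, …, 5 (the values permitted for n = 6).
Per l-value: l=4 → 9; l=5 → 11.
Orbitals: 9 + 11 = 20. Each orbital carries two spin states, so 20 × 2 = 40 states.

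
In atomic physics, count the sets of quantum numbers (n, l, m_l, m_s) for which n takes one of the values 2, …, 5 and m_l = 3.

6

Work shell by shell — for each n, count the (l, m_l) pairs that satisfy m_l = 3:
n=4 → 1; n=5 → 2.
Orbitals: 1 + 2 = 3. Including both spin states (m_s = ±1/2) gives 2 × 3 = 6 states.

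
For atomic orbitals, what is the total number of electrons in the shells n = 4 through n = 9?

Shell n has n² orbitals: 4²=16 + 5²=25 + 6²=36 + 7²=49 + 8²=64 + 9²=81 = 271 orbitals.
Two spin states per orbital: 2 × 271 = 542 electrons.

542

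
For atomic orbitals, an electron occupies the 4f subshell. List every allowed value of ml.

The 4f subshell has l = 3, and ml takes every integer from −l to +l. With l = 3 that gives the 7 values -3, -2, -1, 0, 1, 2, 3.

-3, -2, -1, 0, 1, 2, 3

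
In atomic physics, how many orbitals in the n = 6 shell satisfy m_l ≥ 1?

With n = 6 the allowed l are 0, 1, …, 5.
Contributions: l=1 → 1; l=2 → 2; l=3 → 3; l=4 → 4; l=5 → 5.
Total orbitals: 1 + 2 + 3 + 4 + 5 = 15.

15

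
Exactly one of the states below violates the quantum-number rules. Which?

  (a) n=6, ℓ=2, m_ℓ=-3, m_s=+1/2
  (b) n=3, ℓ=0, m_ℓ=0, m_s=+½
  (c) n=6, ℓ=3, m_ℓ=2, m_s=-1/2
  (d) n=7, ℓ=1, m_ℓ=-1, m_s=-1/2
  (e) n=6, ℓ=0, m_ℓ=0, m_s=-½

(a) has |m_ℓ| = 3 > ℓ = 2, violating −ℓ ≤ m_ℓ ≤ ℓ.
The remaining sets (b), (c), (d), (e) satisfy all four rules.

(a)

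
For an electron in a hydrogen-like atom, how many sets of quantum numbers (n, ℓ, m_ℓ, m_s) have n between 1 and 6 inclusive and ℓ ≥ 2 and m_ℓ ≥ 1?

60

Count contributing orbitals for each principal shell:
n=3 → 2; n=4 → 5; n=5 → 9; n=6 → 14.
Orbitals: 2 + 5 + 9 + 14 = 30. Including both spin states (m_s = ±1/2) gives 2 × 30 = 60 states.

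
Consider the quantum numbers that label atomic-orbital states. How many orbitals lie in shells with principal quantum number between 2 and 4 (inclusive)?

29

Shell n has n² orbitals: 2²=4 + 3²=9 + 4²=16 = 29 orbitals.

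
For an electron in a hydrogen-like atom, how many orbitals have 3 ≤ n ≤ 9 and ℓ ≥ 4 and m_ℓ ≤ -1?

Count contributing orbitals for each principal shell:
n=5 → 4; n=6 → 9; n=7 → 15; n=8 → 22; n=9 → 30.
Total orbitals: 4 + 9 + 15 + 22 + 30 = 80.

80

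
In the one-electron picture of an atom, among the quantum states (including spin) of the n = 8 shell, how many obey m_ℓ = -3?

10

The n = 8 shell has ℓ = 0 through 7; check each.
Per ℓ-value: ℓ=3 → 1; ℓ=4 → 1; ℓ=5 → 1; ℓ=6 → 1; ℓ=7 → 1.
Orbitals: 1 + 1 + 1 + 1 + 1 = 5. Each orbital carries two spin states, so 5 × 2 = 10 states.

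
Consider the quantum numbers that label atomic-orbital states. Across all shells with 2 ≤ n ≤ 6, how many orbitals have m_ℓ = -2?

Per-shell orbital counts meeting the constraint:
n=3 → 1; n=4 → 2; n=5 → 3; n=6 → 4.
Total orbitals: 1 + 2 + 3 + 4 = 10.

10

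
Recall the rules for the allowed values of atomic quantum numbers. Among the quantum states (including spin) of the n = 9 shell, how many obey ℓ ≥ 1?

160

Per ℓ-value: ℓ=1 → 3; ℓ=2 → 5; ℓ=3 → 7; ℓ=4 → 9; ℓ=5 → 11; ℓ=6 → 13; ℓ=7 → 15; ℓ=8 → 17.
Orbitals: 3 + 5 + 7 + 9 + 11 + 13 + 15 + 17 = 80. Each orbital carries two spin states, so 80 × 2 = 160 states.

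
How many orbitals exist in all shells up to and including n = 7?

Total orbitals = 1² + 2² + 3² + 4² + 5² + 6² + 7² = 140.

140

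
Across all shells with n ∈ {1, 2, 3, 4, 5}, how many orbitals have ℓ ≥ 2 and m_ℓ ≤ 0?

Go shell by shell, enumerating (ℓ, m_ℓ) with ℓ ≥ 2 and m_ℓ ≤ 0:
n=3 → 3; n=4 → 7; n=5 → 12.
Total orbitals: 3 + 7 + 12 = 22.

22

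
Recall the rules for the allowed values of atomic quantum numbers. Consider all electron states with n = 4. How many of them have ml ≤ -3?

2

With n = 4 the allowed l are 0, 1, …, 3.
Contributions: l=3 → 1.
Orbitals: 1. Each orbital carries two spin states, so 1 × 2 = 2 states.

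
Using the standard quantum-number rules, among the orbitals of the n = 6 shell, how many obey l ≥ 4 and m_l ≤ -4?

3

The n = 6 shell has l = 0 through 5; check each.
Orbitals with l ≥ 4 and m_l ≤ -4, by l: l=4 → 1; l=5 → 2.
Total orbitals: 1 + 2 = 3.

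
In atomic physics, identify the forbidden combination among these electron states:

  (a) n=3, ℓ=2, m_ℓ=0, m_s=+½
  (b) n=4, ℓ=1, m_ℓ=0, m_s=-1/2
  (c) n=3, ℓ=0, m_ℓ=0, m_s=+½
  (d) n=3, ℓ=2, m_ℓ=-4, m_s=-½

(d) has |m_ℓ| = 4 > ℓ = 2, violating −ℓ ≤ m_ℓ ≤ ℓ.
The remaining sets (a), (b), (c) satisfy all four rules.

(d)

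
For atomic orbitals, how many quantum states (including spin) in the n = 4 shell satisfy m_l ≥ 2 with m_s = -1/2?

Contributions: l=2 → 1; l=3 → 2.
Orbitals: 1 + 2 = 3. With m_s fixed to a single value there is one state per orbital, giving 3 states.

3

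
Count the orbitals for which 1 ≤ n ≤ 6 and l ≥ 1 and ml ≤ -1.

Per-shell orbital counts meeting the constraint:
n=2 → 1; n=3 → 3; n=4 → 6; n=5 → 10; n=6 → 15.
Total orbitals: 1 + 3 + 6 + 10 + 15 = 35.

35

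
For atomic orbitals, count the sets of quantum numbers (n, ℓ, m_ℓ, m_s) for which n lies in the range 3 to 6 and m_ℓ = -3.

Treat each shell separately and count matching orbitals:
n=4 → 1; n=5 → 2; n=6 → 3.
Orbitals: 1 + 2 + 3 = 6. Including both spin states (m_s = ±1/2) gives 2 × 6 = 12 states.

12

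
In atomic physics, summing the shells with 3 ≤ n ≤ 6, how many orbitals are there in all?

Shell n has n² orbitals: 3²=9 + 4²=16 + 5²=25 + 6²=36 = 86 orbitals.

86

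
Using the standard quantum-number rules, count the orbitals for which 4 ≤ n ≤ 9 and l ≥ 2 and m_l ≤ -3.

Work shell by shell — for each n, count the (l, m_l) pairs that satisfy l ≥ 2 and m_l ≤ -3:
n=4 → 1; n=5 → 3; n=6 → 6; n=7 → 10; n=8 → 15; n=9 → 21.
Total orbitals: 1 + 3 + 6 + 10 + 15 + 21 = 56.

56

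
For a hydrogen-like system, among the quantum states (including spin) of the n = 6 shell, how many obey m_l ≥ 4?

Go through l = 0, …, 5 (the values permitted for n = 6).
Contributions: l=4 → 1; l=5 → 2.
Orbitals: 1 + 2 = 3. Each orbital carries two spin states, so 3 × 2 = 6 states.

6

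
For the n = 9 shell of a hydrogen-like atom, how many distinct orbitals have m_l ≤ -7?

Go through l = 0, …, 8 (the values permitted for n = 9).
Contributions: l=7 → 1; l=8 → 2.
Total orbitals: 1 + 2 = 3.

3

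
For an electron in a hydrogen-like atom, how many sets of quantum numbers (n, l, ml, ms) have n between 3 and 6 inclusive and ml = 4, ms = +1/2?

3

Work shell by shell — for each n, count the (l, ml) pairs that satisfy ml = 4:
n=5 → 1; n=6 → 2.
Orbitals: 1 + 2 = 3. With ms fixed to +1/2 there is one state per orbital, so 3 states.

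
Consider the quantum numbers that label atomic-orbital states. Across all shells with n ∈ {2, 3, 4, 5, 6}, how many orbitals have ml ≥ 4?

4

Count contributing orbitals for each principal shell:
n=5 → 1; n=6 → 3.
Total orbitals: 1 + 3 = 4.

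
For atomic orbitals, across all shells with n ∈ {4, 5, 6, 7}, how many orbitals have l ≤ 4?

Treat each shell separately and count matching orbitals:
n=4 → 16; n=5 → 25; n=6 → 25; n=7 → 25.
Total orbitals: 16 + 25 + 25 + 25 = 91.

91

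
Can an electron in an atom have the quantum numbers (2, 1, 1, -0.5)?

Allowed

n = 2 is a positive integer. l = 1 satisfies 0 ≤ l ≤ n−1 = 1. ml = 1 lies in the range −l … +l (here −1 … 1). ms = -1/2 is one of ±1/2.
All four constraints are satisfied.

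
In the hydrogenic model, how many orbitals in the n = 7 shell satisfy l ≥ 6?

13

Go through l = 0, …, 6 (the values permitted for n = 7).
Contributions: l=6 → 13.
Total orbitals: 13.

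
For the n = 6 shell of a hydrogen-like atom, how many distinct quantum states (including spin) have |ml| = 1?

With n = 6 the allowed l are 0, 1, …, 5.
Contributions: l=1 → 2; l=2 → 2; l=3 → 2; l=4 → 2; l=5 → 2.
Orbitals: 2 + 2 + 2 + 2 + 2 = 10. Each orbital carries two spin states, so 10 × 2 = 20 states.

20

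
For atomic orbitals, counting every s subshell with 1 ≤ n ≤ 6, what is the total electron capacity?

An s subshell (l = 0) exists for every n ≥ 1, so shells n = 1, 2, 3, 4, 5, 6 each contribute one — 6 subshells.
Since each s subshell holds 2(2·0+1) = 2 electrons, the total is 6 × 2 = 12.

12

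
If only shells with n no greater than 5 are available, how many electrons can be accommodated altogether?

110

Total orbitals = 1² + 2² + 3² + 4² + 5² = 55. Doubling for spin gives 110 electrons.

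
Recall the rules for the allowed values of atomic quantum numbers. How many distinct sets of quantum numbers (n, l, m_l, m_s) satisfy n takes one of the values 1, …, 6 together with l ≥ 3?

For each n in the range, tally the orbitals obeying l ≥ 3:
n=4 → 7; n=5 → 16; n=6 → 27.
Orbitals: 7 + 16 + 27 = 50. Including both spin states (m_s = ±1/2) gives 2 × 50 = 100 states.

100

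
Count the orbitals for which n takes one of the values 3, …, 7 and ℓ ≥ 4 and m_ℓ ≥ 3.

16

Count contributing orbitals for each principal shell:
n=5 → 2; n=6 → 5; n=7 → 9.
Total orbitals: 2 + 5 + 9 = 16.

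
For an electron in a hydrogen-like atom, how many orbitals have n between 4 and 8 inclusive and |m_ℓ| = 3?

Work shell by shell — for each n, count the (ℓ, m_ℓ) pairs that satisfy |m_ℓ| = 3:
n=4 → 2; n=5 → 4; n=6 → 6; n=7 → 8; n=8 → 10.
Total orbitals: 2 + 4 + 6 + 8 + 10 = 30.

30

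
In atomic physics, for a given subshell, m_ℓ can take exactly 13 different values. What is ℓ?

ℓ = 6 (i)

m_ℓ ranges over 2ℓ+1 integers, so 2ℓ+1 = 13 ⇒ ℓ = 6.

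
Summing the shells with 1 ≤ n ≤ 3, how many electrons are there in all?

Shell n has n² orbitals: 1²=1 + 2²=4 + 3²=9 = 14 orbitals.
Two spin states per orbital: 2 × 14 = 28 electrons.

28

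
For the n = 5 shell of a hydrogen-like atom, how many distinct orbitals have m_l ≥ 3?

For n = 5, l ranges over 0 … 4.
The (l, m_l) pairs meeting m_l ≥ 3 give: l=3 → 1; l=4 → 2.
Total orbitals: 1 + 2 = 3.

3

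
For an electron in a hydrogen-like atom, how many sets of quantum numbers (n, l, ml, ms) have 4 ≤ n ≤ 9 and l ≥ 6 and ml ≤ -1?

80

Go shell by shell, enumerating (l, ml) with l ≥ 6 and ml ≤ -1:
n=7 → 6; n=8 → 13; n=9 → 21.
Orbitals: 6 + 13 + 21 = 40. Including both spin states (ms = ±1/2) gives 2 × 40 = 80 states.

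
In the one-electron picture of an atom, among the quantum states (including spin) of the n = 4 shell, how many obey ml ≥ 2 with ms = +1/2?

3

Go through l = 0, …, 3 (the values permitted for n = 4).
Per l-value: l=2 → 1; l=3 → 2.
Orbitals: 1 + 2 = 3. With ms fixed to a single value there is one state per orbital, giving 3 states.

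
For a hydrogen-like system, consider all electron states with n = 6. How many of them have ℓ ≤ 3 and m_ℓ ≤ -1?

12

The n = 6 shell has ℓ = 0 through 5; check each.
The (ℓ, m_ℓ) pairs meeting ℓ ≤ 3 and m_ℓ ≤ -1 give: ℓ=1 → 1; ℓ=2 → 2; ℓ=3 → 3.
Orbitals: 1 + 2 + 3 = 6. Each orbital carries two spin states, so 6 × 2 = 12 states.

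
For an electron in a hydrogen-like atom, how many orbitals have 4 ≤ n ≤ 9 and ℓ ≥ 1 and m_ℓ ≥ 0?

149

Go shell by shell, enumerating (ℓ, m_ℓ) with ℓ ≥ 1 and m_ℓ ≥ 0:
n=4 → 9; n=5 → 14; n=6 → 20; n=7 → 27; n=8 → 35; n=9 → 44.
Total orbitals: 9 + 14 + 20 + 27 + 35 + 44 = 149.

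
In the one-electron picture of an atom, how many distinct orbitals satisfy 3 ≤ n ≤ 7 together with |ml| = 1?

Per-shell orbital counts meeting the constraint:
n=3 → 4; n=4 → 6; n=5 → 8; n=6 → 10; n=7 → 12.
Total orbitals: 4 + 6 + 8 + 10 + 12 = 40.

40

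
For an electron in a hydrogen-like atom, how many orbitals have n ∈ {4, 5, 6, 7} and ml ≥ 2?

34

Go shell by shell, enumerating (l, ml) with ml ≥ 2:
n=4 → 3; n=5 → 6; n=6 → 10; n=7 → 15.
Total orbitals: 3 + 6 + 10 + 15 = 34.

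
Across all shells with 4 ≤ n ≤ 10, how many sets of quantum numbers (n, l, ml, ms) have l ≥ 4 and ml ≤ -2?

196

Go shell by shell, enumerating (l, ml) with l ≥ 4 and ml ≤ -2:
n=5 → 3; n=6 → 7; n=7 → 12; n=8 → 18; n=9 → 25; n=10 → 33.
Orbitals: 3 + 7 + 12 + 18 + 25 + 33 = 98. Including both spin states (ms = ±1/2) gives 2 × 98 = 196 states.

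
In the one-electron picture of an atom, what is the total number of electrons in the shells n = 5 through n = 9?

510

Shell n has n² orbitals: 5²=25 + 6²=36 + 7²=49 + 8²=64 + 9²=81 = 255 orbitals.
Two spin states per orbital: 2 × 255 = 510 electrons.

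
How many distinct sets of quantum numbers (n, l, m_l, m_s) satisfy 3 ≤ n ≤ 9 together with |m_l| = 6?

Per-shell orbital counts meeting the constraint:
n=7 → 2; n=8 → 4; n=9 → 6.
Orbitals: 2 + 4 + 6 = 12. Including both spin states (m_s = ±1/2) gives 2 × 12 = 24 states.

24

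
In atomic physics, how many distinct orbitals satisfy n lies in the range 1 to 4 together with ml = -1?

6

For each n in the range, tally the orbitals obeying ml = -1:
n=2 → 1; n=3 → 2; n=4 → 3.
Total orbitals: 1 + 2 + 3 = 6.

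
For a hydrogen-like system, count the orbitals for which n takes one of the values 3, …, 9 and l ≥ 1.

273

Work shell by shell — for each n, count the (l, ml) pairs that satisfy l ≥ 1:
n=3 → 8; n=4 → 15; n=5 → 24; n=6 → 35; n=7 → 48; n=8 → 63; n=9 → 80.
Total orbitals: 8 + 15 + 24 + 35 + 48 + 63 + 80 = 273.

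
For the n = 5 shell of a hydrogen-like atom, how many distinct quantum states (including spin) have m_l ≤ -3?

6

For n = 5, l ranges over 0 … 4.
Per l-value: l=3 → 1; l=4 → 2.
Orbitals: 1 + 2 = 3. Each orbital carries two spin states, so 3 × 2 = 6 states.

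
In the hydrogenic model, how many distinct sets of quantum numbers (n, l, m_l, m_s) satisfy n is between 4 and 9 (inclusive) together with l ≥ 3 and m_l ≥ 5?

40

Per-shell orbital counts meeting the constraint:
n=6 → 1; n=7 → 3; n=8 → 6; n=9 → 10.
Orbitals: 1 + 3 + 6 + 10 = 20. Including both spin states (m_s = ±1/2) gives 2 × 20 = 40 states.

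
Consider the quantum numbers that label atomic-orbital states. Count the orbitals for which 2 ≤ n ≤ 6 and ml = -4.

For each n in the range, tally the orbitals obeying ml = -4:
n=5 → 1; n=6 → 2.
Total orbitals: 1 + 2 = 3.

3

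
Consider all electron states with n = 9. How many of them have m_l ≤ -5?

Go through l = 0, …, 8 (the values permitted for n = 9).
Per l-value: l=5 → 1; l=6 → 2; l=7 → 3; l=8 → 4.
Orbitals: 1 + 2 + 3 + 4 = 10. Each orbital carries two spin states, so 10 × 2 = 20 states.

20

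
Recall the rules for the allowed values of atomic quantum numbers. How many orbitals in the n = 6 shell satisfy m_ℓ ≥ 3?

For n = 6, ℓ ranges over 0 … 5.
Contributions: ℓ=3 → 1; ℓ=4 → 2; ℓ=5 → 3.
Total orbitals: 1 + 2 + 3 = 6.

6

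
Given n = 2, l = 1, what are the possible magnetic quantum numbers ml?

ml takes every integer from −l to +l. With l = 1 that gives the 3 values -1, 0, 1.

-1, 0, 1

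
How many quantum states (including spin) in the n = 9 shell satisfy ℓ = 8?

Go through ℓ = 0, …, 8 (the values permitted for n = 9).
Orbitals with ℓ = 8, by ℓ: ℓ=8 → 17.
Orbitals: 17. Each orbital carries two spin states, so 17 × 2 = 34 states.

34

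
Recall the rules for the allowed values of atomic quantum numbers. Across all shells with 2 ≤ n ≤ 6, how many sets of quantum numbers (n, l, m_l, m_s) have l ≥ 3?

Work shell by shell — for each n, count the (l, m_l) pairs that satisfy l ≥ 3:
n=4 → 7; n=5 → 16; n=6 → 27.
Orbitals: 7 + 16 + 27 = 50. Including both spin states (m_s = ±1/2) gives 2 × 50 = 100 states.

100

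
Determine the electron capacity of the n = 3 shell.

18

A shell holds 2n² electrons: 2 × 3² = 2 × 9 = 18.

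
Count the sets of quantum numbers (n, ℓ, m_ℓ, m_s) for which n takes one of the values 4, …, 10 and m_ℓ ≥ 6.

40

Per-shell orbital counts meeting the constraint:
n=7 → 1; n=8 → 3; n=9 → 6; n=10 → 10.
Orbitals: 1 + 3 + 6 + 10 = 20. Including both spin states (m_s = ±1/2) gives 2 × 20 = 40 states.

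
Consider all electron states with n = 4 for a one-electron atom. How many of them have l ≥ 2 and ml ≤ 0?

With n = 4 the allowed l are 0, 1, …, 3.
Per l-value: l=2 → 3; l=3 → 4.
Orbitals: 3 + 4 = 7. Each orbital carries two spin states, so 7 × 2 = 14 states.

14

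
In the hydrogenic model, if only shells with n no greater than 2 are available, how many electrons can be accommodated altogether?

10

Total orbitals = 1² + 2² = 5. Doubling for spin gives 10 electrons.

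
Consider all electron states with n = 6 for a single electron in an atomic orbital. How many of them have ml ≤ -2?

The n = 6 shell has l = 0 through 5; check each.
Orbitals with ml ≤ -2, by l: l=2 → 1; l=3 → 2; l=4 → 3; l=5 → 4.
Orbitals: 1 + 2 + 3 + 4 = 10. Each orbital carries two spin states, so 10 × 2 = 20 states.

20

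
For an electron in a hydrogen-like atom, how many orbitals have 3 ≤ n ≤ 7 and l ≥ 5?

35

Treat each shell separately and count matching orbitals:
n=6 → 11; n=7 → 24.
Total orbitals: 11 + 24 = 35.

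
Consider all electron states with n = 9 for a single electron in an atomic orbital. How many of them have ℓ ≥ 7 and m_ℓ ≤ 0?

34

Per ℓ-value: ℓ=7 → 8; ℓ=8 → 9.
Orbitals: 8 + 9 = 17. Each orbital carries two spin states, so 17 × 2 = 34 states.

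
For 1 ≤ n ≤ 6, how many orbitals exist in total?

91

Total orbitals = 1² + 2² + 3² + 4² + 5² + 6² = 91.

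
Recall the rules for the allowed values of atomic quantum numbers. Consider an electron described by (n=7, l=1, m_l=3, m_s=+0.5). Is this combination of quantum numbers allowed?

No

The magnetic quantum number must satisfy −l ≤ m_l ≤ l. With l = 1, m_l can only be -1, 0, 1, so m_l = 3 is forbidden.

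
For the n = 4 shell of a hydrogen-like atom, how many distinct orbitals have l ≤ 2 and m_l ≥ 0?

6

With n = 4 the allowed l are 0, 1, …, 3.
Contributions: l=0 → 1; l=1 → 2; l=2 → 3.
Total orbitals: 1 + 2 + 3 = 6.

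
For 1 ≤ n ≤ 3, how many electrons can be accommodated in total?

28

Total orbitals = 1² + 2² + 3² = 14. Doubling for spin gives 28 electrons.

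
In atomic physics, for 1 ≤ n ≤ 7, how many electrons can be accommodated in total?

280

Total orbitals = 1² + 2² + 3² + 4² + 5² + 6² + 7² = 140. Doubling for spin gives 280 electrons.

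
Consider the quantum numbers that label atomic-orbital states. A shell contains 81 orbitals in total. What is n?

n = 9

n² = 81 ⇒ n = 9.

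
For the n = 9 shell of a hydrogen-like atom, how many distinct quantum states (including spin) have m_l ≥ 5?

20

For n = 9, l ranges over 0 … 8.
Contributions: l=5 → 1; l=6 → 2; l=7 → 3; l=8 → 4.
Orbitals: 1 + 2 + 3 + 4 = 10. Each orbital carries two spin states, so 10 × 2 = 20 states.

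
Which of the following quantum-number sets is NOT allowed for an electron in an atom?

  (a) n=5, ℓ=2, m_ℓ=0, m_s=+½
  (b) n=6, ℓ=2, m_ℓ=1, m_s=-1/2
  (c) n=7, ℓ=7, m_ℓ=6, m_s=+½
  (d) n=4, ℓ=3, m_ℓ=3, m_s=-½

(c) has ℓ = 7 ≥ n = 7, violating 0 ≤ ℓ ≤ n−1.
The remaining sets (a), (b), (d) satisfy all four rules.

(c)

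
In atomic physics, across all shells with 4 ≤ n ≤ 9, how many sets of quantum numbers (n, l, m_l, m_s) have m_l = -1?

Work shell by shell — for each n, count the (l, m_l) pairs that satisfy m_l = -1:
n=4 → 3; n=5 → 4; n=6 → 5; n=7 → 6; n=8 → 7; n=9 → 8.
Orbitals: 3 + 4 + 5 + 6 + 7 + 8 = 33. Including both spin states (m_s = ±1/2) gives 2 × 33 = 66 states.

66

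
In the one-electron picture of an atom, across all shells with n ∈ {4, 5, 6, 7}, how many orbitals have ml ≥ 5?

4

Work shell by shell — for each n, count the (l, ml) pairs that satisfy ml ≥ 5:
n=6 → 1; n=7 → 3.
Total orbitals: 1 + 3 = 4.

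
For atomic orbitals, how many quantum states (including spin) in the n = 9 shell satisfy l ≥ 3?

For n = 9, l ranges over 0 … 8.
Per l-value: l=3 → 7; l=4 → 9; l=5 → 11; l=6 → 13; l=7 → 15; l=8 → 17.
Orbitals: 7 + 9 + 11 + 13 + 15 + 17 = 72. Each orbital carries two spin states, so 72 × 2 = 144 states.

144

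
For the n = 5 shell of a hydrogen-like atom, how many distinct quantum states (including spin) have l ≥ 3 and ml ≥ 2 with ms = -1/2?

5

The n = 5 shell has l = 0 through 4; check each.
Per l-value: l=3 → 2; l=4 → 3.
Orbitals: 2 + 3 = 5. With ms fixed to a single value there is one state per orbital, giving 5 states.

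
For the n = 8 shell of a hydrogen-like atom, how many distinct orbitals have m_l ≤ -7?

Go through l = 0, …, 7 (the values permitted for n = 8).
Orbitals with m_l ≤ -7, by l: l=7 → 1.
Total orbitals: 1.

1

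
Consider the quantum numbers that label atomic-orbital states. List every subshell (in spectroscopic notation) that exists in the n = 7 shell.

7s, 7p, 7d, 7f, 7g, 7h, 7i

For n = 7, l runs from 0 to 6. In spectroscopic notation l = 0,1,2,… ↔ s,p,d,f,g,h,i, so the subshells are 7s, 7p, 7d, 7f, 7g, 7h, 7i.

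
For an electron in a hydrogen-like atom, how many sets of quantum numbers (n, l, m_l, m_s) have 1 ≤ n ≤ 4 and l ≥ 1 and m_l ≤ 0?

For each n in the range, tally the orbitals obeying l ≥ 1 and m_l ≤ 0:
n=2 → 2; n=3 → 5; n=4 → 9.
Orbitals: 2 + 5 + 9 = 16. Including both spin states (m_s = ±1/2) gives 2 × 16 = 32 states.

32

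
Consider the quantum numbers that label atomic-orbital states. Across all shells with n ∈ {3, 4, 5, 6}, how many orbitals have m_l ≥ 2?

20

Treat each shell separately and count matching orbitals:
n=3 → 1; n=4 → 3; n=5 → 6; n=6 → 10.
Total orbitals: 1 + 3 + 6 + 10 = 20.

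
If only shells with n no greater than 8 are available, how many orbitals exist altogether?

Total orbitals = 1² + 2² + 3² + 4² + 5² + 6² + 7² + 8² = 204.

204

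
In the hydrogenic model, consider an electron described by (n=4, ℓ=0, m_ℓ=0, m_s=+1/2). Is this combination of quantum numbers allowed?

Valid

n = 4 is a positive integer. ℓ = 0 satisfies 0 ≤ ℓ ≤ n−1 = 3. m_ℓ = 0 lies in the range −ℓ … +ℓ (here 0). m_s = +1/2 is one of ±1/2.
All four constraints are satisfied.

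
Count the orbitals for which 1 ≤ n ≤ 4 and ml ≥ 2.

For each n in the range, tally the orbitals obeying ml ≥ 2:
n=3 → 1; n=4 → 3.
Total orbitals: 1 + 3 = 4.

4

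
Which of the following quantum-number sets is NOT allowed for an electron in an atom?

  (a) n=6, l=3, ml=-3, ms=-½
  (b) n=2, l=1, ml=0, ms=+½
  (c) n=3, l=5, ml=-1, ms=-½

(c)

(c) has l = 5 ≥ n = 3, violating 0 ≤ l ≤ n−1.
The remaining sets (a), (b) satisfy all four rules.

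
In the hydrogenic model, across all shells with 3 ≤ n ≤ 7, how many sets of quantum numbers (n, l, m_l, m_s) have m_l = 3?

20

Work shell by shell — for each n, count the (l, m_l) pairs that satisfy m_l = 3:
n=4 → 1; n=5 → 2; n=6 → 3; n=7 → 4.
Orbitals: 1 + 2 + 3 + 4 = 10. Including both spin states (m_s = ±1/2) gives 2 × 10 = 20 states.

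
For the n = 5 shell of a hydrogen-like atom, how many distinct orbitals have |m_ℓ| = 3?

4

The (ℓ, m_ℓ) pairs meeting |m_ℓ| = 3 give: ℓ=3 → 2; ℓ=4 → 2.
Total orbitals: 2 + 2 = 4.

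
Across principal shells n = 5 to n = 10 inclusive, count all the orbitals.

355

Shell n has n² orbitals: 5²=25 + 6²=36 + 7²=49 + 8²=64 + 9²=81 + 10²=100 = 355 orbitals.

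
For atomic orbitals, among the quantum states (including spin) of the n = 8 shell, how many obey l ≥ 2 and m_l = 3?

10

For n = 8, l ranges over 0 … 7.
Contributions: l=3 → 1; l=4 → 1; l=5 → 1; l=6 → 1; l=7 → 1.
Orbitals: 1 + 1 + 1 + 1 + 1 = 5. Each orbital carries two spin states, so 5 × 2 = 10 states.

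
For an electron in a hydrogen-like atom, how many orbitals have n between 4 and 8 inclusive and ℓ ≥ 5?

74

Count contributing orbitals for each principal shell:
n=6 → 11; n=7 → 24; n=8 → 39.
Total orbitals: 11 + 24 + 39 = 74.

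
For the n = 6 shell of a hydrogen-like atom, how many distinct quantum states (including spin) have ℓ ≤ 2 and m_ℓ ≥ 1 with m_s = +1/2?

Per ℓ-value: ℓ=1 → 1; ℓ=2 → 2.
Orbitals: 1 + 2 = 3. With m_s fixed to a single value there is one state per orbital, giving 3 states.

3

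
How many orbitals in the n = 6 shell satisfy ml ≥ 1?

15

With n = 6 the allowed l are 0, 1, …, 5.
Orbitals with ml ≥ 1, by l: l=1 → 1; l=2 → 2; l=3 → 3; l=4 → 4; l=5 → 5.
Total orbitals: 1 + 2 + 3 + 4 + 5 = 15.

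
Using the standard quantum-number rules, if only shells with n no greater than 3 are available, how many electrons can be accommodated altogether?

Total orbitals = 1² + 2² + 3² = 14. Doubling for spin gives 28 electrons.

28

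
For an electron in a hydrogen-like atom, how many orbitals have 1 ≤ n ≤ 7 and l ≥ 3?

Work shell by shell — for each n, count the (l, m_l) pairs that satisfy l ≥ 3:
n=4 → 7; n=5 → 16; n=6 → 27; n=7 → 40.
Total orbitals: 7 + 16 + 27 + 40 = 90.

90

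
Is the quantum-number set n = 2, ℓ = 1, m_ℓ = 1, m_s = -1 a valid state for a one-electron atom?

The spin quantum number for an electron can only be m_s = +1/2 or −1/2; m_s = -1 is not one of those.

Not allowed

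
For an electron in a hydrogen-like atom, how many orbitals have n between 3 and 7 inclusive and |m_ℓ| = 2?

Work shell by shell — for each n, count the (ℓ, m_ℓ) pairs that satisfy |m_ℓ| = 2:
n=3 → 2; n=4 → 4; n=5 → 6; n=6 → 8; n=7 → 10.
Total orbitals: 2 + 4 + 6 + 8 + 10 = 30.

30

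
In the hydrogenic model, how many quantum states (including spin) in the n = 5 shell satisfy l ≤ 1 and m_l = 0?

Contributions: l=0 → 1; l=1 → 1.
Orbitals: 1 + 1 = 2. Each orbital carries two spin states, so 2 × 2 = 4 states.

4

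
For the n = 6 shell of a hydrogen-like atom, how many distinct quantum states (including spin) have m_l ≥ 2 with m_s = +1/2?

10

For n = 6, l ranges over 0 … 5.
Orbitals with m_l ≥ 2, by l: l=2 → 1; l=3 → 2; l=4 → 3; l=5 → 4.
Orbitals: 1 + 2 + 3 + 4 = 10. With m_s fixed to a single value there is one state per orbital, giving 10 states.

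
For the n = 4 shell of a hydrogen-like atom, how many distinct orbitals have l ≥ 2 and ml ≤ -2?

3

For n = 4, l ranges over 0 … 3.
Contributions: l=2 → 1; l=3 → 2.
Total orbitals: 1 + 2 = 3.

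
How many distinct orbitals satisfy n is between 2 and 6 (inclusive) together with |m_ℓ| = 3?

12

Go shell by shell, enumerating (ℓ, m_ℓ) with |m_ℓ| = 3:
n=4 → 2; n=5 → 4; n=6 → 6.
Total orbitals: 2 + 4 + 6 = 12.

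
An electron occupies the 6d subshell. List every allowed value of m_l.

-2, -1, 0, 1, 2

The 6d subshell has l = 2, and m_l takes every integer from −l to +l. With l = 2 that gives the 5 values -2, -1, 0, 1, 2.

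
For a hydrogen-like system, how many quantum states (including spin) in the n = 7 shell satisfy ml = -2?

Go through l = 0, …, 6 (the values permitted for n = 7).
Orbitals with ml = -2, by l: l=2 → 1; l=3 → 1; l=4 → 1; l=5 → 1; l=6 → 1.
Orbitals: 1 + 1 + 1 + 1 + 1 = 5. Each orbital carries two spin states, so 5 × 2 = 10 states.

10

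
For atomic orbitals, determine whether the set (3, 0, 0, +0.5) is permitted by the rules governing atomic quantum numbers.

n = 3 is a positive integer. ℓ = 0 satisfies 0 ≤ ℓ ≤ n−1 = 2. m_ℓ = 0 lies in the range −ℓ … +ℓ (here 0). m_s = +1/2 is one of ±1/2.
All four constraints are satisfied.

Allowed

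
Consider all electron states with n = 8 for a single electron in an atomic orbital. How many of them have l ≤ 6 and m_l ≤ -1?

Contributions: l=1 → 1; l=2 → 2; l=3 → 3; l=4 → 4; l=5 → 5; l=6 → 6.
Orbitals: 1 + 2 + 3 + 4 + 5 + 6 = 21. Each orbital carries two spin states, so 21 × 2 = 42 states.

42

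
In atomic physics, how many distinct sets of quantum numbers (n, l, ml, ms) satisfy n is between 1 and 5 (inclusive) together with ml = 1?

20

Per-shell orbital counts meeting the constraint:
n=2 → 1; n=3 → 2; n=4 → 3; n=5 → 4.
Orbitals: 1 + 2 + 3 + 4 = 10. Including both spin states (ms = ±1/2) gives 2 × 10 = 20 states.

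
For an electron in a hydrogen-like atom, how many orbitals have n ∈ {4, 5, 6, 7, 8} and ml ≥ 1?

80

Treat each shell separately and count matching orbitals:
n=4 → 6; n=5 → 10; n=6 → 15; n=7 → 21; n=8 → 28.
Total orbitals: 6 + 10 + 15 + 21 + 28 = 80.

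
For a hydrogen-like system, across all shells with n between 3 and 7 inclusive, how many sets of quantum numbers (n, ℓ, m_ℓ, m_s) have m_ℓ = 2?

For each n in the range, tally the orbitals obeying m_ℓ = 2:
n=3 → 1; n=4 → 2; n=5 → 3; n=6 → 4; n=7 → 5.
Orbitals: 1 + 2 + 3 + 4 + 5 = 15. Including both spin states (m_s = ±1/2) gives 2 × 15 = 30 states.

30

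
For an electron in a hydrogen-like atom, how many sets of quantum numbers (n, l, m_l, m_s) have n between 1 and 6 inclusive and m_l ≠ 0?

140

Work shell by shell — for each n, count the (l, m_l) pairs that satisfy m_l ≠ 0:
n=2 → 2; n=3 → 6; n=4 → 12; n=5 → 20; n=6 → 30.
Orbitals: 2 + 6 + 12 + 20 + 30 = 70. Including both spin states (m_s = ±1/2) gives 2 × 70 = 140 states.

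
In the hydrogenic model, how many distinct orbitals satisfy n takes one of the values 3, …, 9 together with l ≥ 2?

For each n in the range, tally the orbitals obeying l ≥ 2:
n=3 → 5; n=4 → 12; n=5 → 21; n=6 → 32; n=7 → 45; n=8 → 60; n=9 → 77.
Total orbitals: 5 + 12 + 21 + 32 + 45 + 60 + 77 = 252.

252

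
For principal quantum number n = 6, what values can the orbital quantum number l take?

l is an integer with 0 ≤ l ≤ n−1, so for n = 6: l = 0, 1, 2, 3, 4, 5.

0, 1, 2, 3, 4, 5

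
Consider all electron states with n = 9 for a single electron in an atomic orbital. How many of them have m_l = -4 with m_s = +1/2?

5

With n = 9 the allowed l are 0, 1, …, 8.
Orbitals with m_l = -4, by l: l=4 → 1; l=5 → 1; l=6 → 1; l=7 → 1; l=8 → 1.
Orbitals: 1 + 1 + 1 + 1 + 1 = 5. With m_s fixed to a single value there is one state per orbital, giving 5 states.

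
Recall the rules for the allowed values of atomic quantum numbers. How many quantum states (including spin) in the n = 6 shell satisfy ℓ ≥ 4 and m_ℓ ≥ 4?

6

Go through ℓ = 0, …, 5 (the values permitted for n = 6).
Orbitals with ℓ ≥ 4 and m_ℓ ≥ 4, by ℓ: ℓ=4 → 1; ℓ=5 → 2.
Orbitals: 1 + 2 = 3. Each orbital carries two spin states, so 3 × 2 = 6 states.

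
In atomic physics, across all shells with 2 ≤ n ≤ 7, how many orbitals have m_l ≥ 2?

Treat each shell separately and count matching orbitals:
n=3 → 1; n=4 → 3; n=5 → 6; n=6 → 10; n=7 → 15.
Total orbitals: 1 + 3 + 6 + 10 + 15 = 35.

35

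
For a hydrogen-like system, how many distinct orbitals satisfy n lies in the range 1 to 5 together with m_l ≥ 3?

4

Treat each shell separately and count matching orbitals:
n=4 → 1; n=5 → 3.
Total orbitals: 1 + 3 = 4.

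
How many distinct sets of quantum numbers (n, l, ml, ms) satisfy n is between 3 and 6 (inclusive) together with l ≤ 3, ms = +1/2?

57

Go shell by shell, enumerating (l, ml) with l ≤ 3:
n=3 → 9; n=4 → 16; n=5 → 16; n=6 → 16.
Orbitals: 9 + 16 + 16 + 16 = 57. With ms fixed to +1/2 there is one state per orbital, so 57 states.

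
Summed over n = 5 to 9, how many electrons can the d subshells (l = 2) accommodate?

A d subshell (l = 2) exists for every n ≥ 3, so shells n = 5, 6, 7, 8, 9 each contribute one — 5 subshells.
Since each d subshell holds 2(2·2+1) = 10 electrons, the total is 5 × 10 = 50.

50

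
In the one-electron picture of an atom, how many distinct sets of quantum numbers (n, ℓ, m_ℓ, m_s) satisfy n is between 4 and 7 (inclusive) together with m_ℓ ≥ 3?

40

For each n in the range, tally the orbitals obeying m_ℓ ≥ 3:
n=4 → 1; n=5 → 3; n=6 → 6; n=7 → 10.
Orbitals: 1 + 3 + 6 + 10 = 20. Including both spin states (m_s = ±1/2) gives 2 × 20 = 40 states.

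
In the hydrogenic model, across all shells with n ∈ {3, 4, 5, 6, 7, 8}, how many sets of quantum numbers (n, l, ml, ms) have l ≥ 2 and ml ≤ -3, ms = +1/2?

35

For each n in the range, tally the orbitals obeying l ≥ 2 and ml ≤ -3:
n=4 → 1; n=5 → 3; n=6 → 6; n=7 → 10; n=8 → 15.
Orbitals: 1 + 3 + 6 + 10 + 15 = 35. With ms fixed to +1/2 there is one state per orbital, so 35 states.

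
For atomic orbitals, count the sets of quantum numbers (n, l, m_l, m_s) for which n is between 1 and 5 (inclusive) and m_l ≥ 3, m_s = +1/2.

Go shell by shell, enumerating (l, m_l) with m_l ≥ 3:
n=4 → 1; n=5 → 3.
Orbitals: 1 + 3 = 4. With m_s fixed to +1/2 there is one state per orbital, so 4 states.

4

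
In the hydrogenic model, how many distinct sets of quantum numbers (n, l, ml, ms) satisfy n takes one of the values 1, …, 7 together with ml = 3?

For each n in the range, tally the orbitals obeying ml = 3:
n=4 → 1; n=5 → 2; n=6 → 3; n=7 → 4.
Orbitals: 1 + 2 + 3 + 4 = 10. Including both spin states (ms = ±1/2) gives 2 × 10 = 20 states.

20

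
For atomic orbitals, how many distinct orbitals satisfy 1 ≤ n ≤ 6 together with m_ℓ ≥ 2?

For each n in the range, tally the orbitals obeying m_ℓ ≥ 2:
n=3 → 1; n=4 → 3; n=5 → 6; n=6 → 10.
Total orbitals: 1 + 3 + 6 + 10 = 20.

20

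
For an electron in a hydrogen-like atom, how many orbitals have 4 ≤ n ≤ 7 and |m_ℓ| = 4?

Go shell by shell, enumerating (ℓ, m_ℓ) with |m_ℓ| = 4:
n=5 → 2; n=6 → 4; n=7 → 6.
Total orbitals: 2 + 4 + 6 = 12.

12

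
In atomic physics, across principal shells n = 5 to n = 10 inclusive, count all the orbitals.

355

Shell n has n² orbitals: 5²=25 + 6²=36 + 7²=49 + 8²=64 + 9²=81 + 10²=100 = 355 orbitals.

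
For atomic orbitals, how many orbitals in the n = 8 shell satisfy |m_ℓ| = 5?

Orbitals with |m_ℓ| = 5, by ℓ: ℓ=5 → 2; ℓ=6 → 2; ℓ=7 → 2.
Total orbitals: 2 + 2 + 2 = 6.

6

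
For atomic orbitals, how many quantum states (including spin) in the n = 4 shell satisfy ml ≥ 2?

6

With n = 4 the allowed l are 0, 1, …, 3.
Contributions: l=2 → 1; l=3 → 2.
Orbitals: 1 + 2 = 3. Each orbital carries two spin states, so 3 × 2 = 6 states.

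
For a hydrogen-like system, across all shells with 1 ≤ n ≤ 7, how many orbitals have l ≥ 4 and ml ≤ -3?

16

Treat each shell separately and count matching orbitals:
n=5 → 2; n=6 → 5; n=7 → 9.
Total orbitals: 2 + 5 + 9 = 16.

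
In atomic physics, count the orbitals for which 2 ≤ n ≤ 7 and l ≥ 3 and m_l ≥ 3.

20

Go shell by shell, enumerating (l, m_l) with l ≥ 3 and m_l ≥ 3:
n=4 → 1; n=5 → 3; n=6 → 6; n=7 → 10.
Total orbitals: 1 + 3 + 6 + 10 = 20.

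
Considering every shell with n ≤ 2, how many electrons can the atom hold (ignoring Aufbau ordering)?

Total orbitals = 1² + 2² = 5. Doubling for spin gives 10 electrons.

10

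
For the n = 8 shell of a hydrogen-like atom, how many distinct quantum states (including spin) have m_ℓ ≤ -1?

56

Go through ℓ = 0, …, 7 (the values permitted for n = 8).
Per ℓ-value: ℓ=1 → 1; ℓ=2 → 2; ℓ=3 → 3; ℓ=4 → 4; ℓ=5 → 5; ℓ=6 → 6; ℓ=7 → 7.
Orbitals: 1 + 2 + 3 + 4 + 5 + 6 + 7 = 28. Each orbital carries two spin states, so 28 × 2 = 56 states.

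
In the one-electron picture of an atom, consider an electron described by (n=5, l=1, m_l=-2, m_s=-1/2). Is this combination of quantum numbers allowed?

The magnetic quantum number must satisfy −l ≤ m_l ≤ l. With l = 1, m_l can only be -1, 0, 1, so m_l = -2 is forbidden.

No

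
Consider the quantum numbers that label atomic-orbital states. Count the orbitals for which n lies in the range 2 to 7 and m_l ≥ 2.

Count contributing orbitals for each principal shell:
n=3 → 1; n=4 → 3; n=5 → 6; n=6 → 10; n=7 → 15.
Total orbitals: 1 + 3 + 6 + 10 + 15 = 35.

35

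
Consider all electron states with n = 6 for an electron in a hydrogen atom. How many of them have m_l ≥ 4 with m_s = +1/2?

3

The (l, m_l) pairs meeting m_l ≥ 4 give: l=4 → 1; l=5 → 2.
Orbitals: 1 + 2 = 3. With m_s fixed to a single value there is one state per orbital, giving 3 states.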